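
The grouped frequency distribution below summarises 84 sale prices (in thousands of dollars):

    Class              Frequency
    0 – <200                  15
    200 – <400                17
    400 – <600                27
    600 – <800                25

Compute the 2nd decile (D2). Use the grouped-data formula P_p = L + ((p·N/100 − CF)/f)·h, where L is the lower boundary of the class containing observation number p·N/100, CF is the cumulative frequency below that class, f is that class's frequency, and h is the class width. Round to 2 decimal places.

221.18

N = 84; target position k = 20/100 · 84 = 16.8.
Cumulative frequencies: 15, 32, 59, 84.
Observation 16.8 falls in the class 200 – <400.
L = 200, CF = 15, f = 17, h = 200.
P20 = 200 + ((16.8 − 15)/17)·200 = 200 + 21.1765 = 221.176.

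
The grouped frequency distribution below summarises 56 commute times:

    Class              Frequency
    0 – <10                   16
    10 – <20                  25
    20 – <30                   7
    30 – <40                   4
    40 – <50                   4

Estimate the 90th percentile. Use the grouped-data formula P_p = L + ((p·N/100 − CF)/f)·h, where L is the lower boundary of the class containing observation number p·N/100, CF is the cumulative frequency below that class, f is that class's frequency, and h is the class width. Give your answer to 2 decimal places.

36.00

N = 56; target position k = 90/100 · 56 = 50.4.
Cumulative frequencies: 16, 41, 48, 52, 56.
Observation 50.4 falls in the class 30 – <40.
L = 30, CF = 48, f = 4, h = 10.
P90 = 30 + ((50.4 − 48)/4)·10 = 30 + 6 = 36.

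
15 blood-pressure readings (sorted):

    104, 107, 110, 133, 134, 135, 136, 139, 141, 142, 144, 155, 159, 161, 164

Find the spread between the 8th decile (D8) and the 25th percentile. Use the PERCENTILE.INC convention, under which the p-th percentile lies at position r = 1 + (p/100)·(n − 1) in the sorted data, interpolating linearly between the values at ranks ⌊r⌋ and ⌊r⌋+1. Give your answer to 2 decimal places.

n = 15.
P25: r = 4.5; ranks 4–5 are 133, 134; interpolating gives 133.5.
P80: r = 12.2; ranks 12–13 are 155, 159; interpolating gives 155.8.
Difference: 155.8 − 133.5 = 22.3.

22.30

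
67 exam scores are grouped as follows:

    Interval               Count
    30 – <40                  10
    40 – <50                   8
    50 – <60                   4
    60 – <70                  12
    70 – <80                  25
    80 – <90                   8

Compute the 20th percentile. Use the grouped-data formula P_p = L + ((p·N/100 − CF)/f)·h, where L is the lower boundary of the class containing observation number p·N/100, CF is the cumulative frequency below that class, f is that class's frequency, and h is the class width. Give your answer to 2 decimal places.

44.25

N = 67; target position k = 20/100 · 67 = 13.4.
Cumulative frequencies: 10, 18, 22, 34, 59, 67.
Observation 13.4 falls in the class 40 – <50.
L = 40, CF = 10, f = 8, h = 10.
P20 = 40 + ((13.4 − 10)/8)·10 = 40 + 4.25 = 44.25.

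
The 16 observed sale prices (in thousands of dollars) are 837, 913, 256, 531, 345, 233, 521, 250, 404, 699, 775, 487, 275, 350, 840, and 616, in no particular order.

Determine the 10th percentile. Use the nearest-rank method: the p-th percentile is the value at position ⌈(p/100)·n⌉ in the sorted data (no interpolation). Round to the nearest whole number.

Sorted: 233, 250, 256, 275, 345, 350, 404, 487, 521, 531, 616, 699, 775, 837, 840, 913.
n = 16.
Position = ⌈10/100 · 16⌉ = ⌈1.6⌉ = 2.
The value at rank 2 is 250.

250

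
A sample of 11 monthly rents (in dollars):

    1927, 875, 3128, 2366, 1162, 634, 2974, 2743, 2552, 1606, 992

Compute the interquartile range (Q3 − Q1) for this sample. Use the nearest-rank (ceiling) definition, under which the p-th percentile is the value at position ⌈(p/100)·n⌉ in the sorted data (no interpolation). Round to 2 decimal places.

1751.00

Sorted: 634, 875, 992, 1162, 1606, 1927, 2366, 2552, 2743, 2974, 3128.
n = 11.
P25: rank ⌈25/100·11⌉ = 3 → 992.
P75: rank ⌈75/100·11⌉ = 9 → 2743.
Difference: 2743 − 992 = 1751.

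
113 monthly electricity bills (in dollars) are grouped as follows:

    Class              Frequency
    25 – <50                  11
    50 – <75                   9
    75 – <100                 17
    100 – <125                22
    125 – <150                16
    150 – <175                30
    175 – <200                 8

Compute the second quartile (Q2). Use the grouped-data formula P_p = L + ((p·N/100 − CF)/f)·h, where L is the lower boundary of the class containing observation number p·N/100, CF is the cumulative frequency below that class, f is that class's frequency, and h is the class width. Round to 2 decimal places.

N = 113; target position k = 50/100 · 113 = 56.5.
Cumulative frequencies: 11, 20, 37, 59, 75, 105, 113.
Observation 56.5 falls in the class 100 – <125.
L = 100, CF = 37, f = 22, h = 25.
P50 = 100 + ((56.5 − 37)/22)·25 = 100 + 22.1591 = 122.159.

122.16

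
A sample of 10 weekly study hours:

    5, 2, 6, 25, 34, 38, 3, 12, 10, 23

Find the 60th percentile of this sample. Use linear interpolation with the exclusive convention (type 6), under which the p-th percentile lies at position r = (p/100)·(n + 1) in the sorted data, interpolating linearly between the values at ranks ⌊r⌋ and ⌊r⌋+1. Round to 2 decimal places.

Sorted: 2, 3, 5, 6, 10, 12, 23, 25, 34, 38.
n = 10.
r = (60/100)·(10 + 1) = 6.6.
Rank 6 is 12 and rank 7 is 23.
Interpolate: 12 + 0.6·(23 − 12) = 12 + 0.6·11 = 18.6.

18.60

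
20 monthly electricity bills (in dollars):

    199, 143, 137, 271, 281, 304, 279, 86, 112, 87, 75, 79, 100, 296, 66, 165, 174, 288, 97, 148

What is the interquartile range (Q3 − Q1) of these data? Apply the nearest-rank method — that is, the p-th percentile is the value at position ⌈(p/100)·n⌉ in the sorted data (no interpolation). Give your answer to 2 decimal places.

184.00

Sorted: 66, 75, 79, 86, 87, 97, 100, 112, 137, 143, 148, 165, 174, 199, 271, 279, 281, 288, 296, 304.
n = 20.
P25: rank ⌈25/100·20⌉ = 5 → 87.
P75: rank ⌈75/100·20⌉ = 15 → 271.
Difference: 271 − 87 = 184.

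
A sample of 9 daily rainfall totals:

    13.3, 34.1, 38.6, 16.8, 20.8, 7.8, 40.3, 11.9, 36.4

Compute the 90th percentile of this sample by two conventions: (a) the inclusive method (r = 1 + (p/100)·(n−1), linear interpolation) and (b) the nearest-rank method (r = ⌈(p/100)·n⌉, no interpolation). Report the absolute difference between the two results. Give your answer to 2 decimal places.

Sorted: 7.8, 11.9, 13.3, 16.8, 20.8, 34.1, 36.4, 38.6, 40.3.
n = 9.
(a) r = 8.2; between ranks 8 (38.6) and 9 (40.3): 38.94.
(b) the nearest-rank method: rank 9 → 40.3.
|38.94 − 40.3| = 1.36.

1.36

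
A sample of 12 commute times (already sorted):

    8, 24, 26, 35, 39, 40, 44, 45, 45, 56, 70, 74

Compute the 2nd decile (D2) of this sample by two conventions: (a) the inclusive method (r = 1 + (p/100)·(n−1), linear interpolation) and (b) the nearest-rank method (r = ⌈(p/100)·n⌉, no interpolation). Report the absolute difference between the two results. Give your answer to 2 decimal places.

1.80

n = 12.
(a) r = 3.2; between ranks 3 (26) and 4 (35): 27.8.
(b) the nearest-rank method: rank 3 → 26.
|27.8 − 26| = 1.8.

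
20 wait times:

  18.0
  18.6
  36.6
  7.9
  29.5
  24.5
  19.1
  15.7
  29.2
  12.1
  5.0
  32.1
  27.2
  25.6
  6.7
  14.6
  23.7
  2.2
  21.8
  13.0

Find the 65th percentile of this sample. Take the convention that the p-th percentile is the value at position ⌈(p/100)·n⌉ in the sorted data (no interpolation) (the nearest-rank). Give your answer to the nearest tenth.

23.7

Sorted: 2.2, 5.0, 6.7, 7.9, 12.1, 13.0, 14.6, 15.7, 18.0, 18.6, 19.1, 21.8, 23.7, 24.5, 25.6, 27.2, 29.2, 29.5, 32.1, 36.6.
n = 20.
Position = ⌈65/100 · 20⌉ = ⌈13⌉ = 13.
The value at rank 13 is 23.7.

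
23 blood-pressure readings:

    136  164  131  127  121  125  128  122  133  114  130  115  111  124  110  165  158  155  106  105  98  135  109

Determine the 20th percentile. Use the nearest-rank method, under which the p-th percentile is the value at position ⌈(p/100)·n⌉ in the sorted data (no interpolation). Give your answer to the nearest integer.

Sorted: 98, 105, 106, 109, 110, 111, 114, 115, 121, 122, 124, 125, 127, 128, 130, 131, 133, 135, 136, 155, 158, 164, 165.
n = 23.
Position = ⌈20/100 · 23⌉ = ⌈4.6⌉ = 5.
The value at rank 5 is 110.

110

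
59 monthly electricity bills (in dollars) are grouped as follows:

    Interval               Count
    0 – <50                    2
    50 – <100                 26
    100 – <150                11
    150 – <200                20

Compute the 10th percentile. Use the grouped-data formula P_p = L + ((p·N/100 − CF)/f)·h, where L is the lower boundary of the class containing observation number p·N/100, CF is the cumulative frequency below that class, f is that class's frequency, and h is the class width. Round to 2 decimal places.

57.50

N = 59; target position k = 10/100 · 59 = 5.9.
Cumulative frequencies: 2, 28, 39, 59.
Observation 5.9 falls in the class 50 – <100.
L = 50, CF = 2, f = 26, h = 50.
P10 = 50 + ((5.9 − 2)/26)·50 = 50 + 7.5 = 57.5.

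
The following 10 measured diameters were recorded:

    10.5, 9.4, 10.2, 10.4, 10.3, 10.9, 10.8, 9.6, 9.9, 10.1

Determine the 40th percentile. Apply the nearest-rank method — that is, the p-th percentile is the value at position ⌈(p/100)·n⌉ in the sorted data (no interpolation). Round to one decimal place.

Sorted: 9.4, 9.6, 9.9, 10.1, 10.2, 10.3, 10.4, 10.5, 10.8, 10.9.
n = 10.
Position = ⌈40/100 · 10⌉ = ⌈4⌉ = 4.
The value at rank 4 is 10.1.

10.1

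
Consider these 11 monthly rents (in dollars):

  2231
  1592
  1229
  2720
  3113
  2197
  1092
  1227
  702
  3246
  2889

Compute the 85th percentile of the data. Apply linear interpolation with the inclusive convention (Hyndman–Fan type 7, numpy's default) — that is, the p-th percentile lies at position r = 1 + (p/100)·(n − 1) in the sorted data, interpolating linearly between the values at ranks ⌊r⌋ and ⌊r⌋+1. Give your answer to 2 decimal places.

Sorted: 702, 1092, 1227, 1229, 1592, 2197, 2231, 2720, 2889, 3113, 3246.
n = 11.
r = 1 + (85/100)·(11 − 1) = 1 + 8.5 = 9.5.
Rank 9 is 2889 and rank 10 is 3113.
Interpolate: 2889 + 0.5·(3113 − 2889) = 2889 + 0.5·224 = 3001.

3001.00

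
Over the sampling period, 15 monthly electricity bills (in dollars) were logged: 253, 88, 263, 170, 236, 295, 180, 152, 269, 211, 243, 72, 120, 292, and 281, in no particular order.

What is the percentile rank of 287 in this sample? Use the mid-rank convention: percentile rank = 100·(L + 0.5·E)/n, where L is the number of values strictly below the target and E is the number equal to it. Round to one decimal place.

Sorted: 72, 88, 120, 152, 170, 180, 211, 236, 243, 253, 263, 269, 281, 292, 295.
Count below 287: L = 13; count equal: E = 0; n = 15.
Percentile rank = 100·(13 + 0.5·0)/15 = 100·13/15 = 86.67.

86.7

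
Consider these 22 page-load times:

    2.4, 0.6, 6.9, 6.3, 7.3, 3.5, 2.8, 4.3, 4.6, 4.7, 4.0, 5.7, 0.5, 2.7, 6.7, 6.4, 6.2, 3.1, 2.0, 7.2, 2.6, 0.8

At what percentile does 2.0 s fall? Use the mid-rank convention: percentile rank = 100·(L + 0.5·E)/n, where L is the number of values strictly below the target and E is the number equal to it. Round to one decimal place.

Sorted: 0.5, 0.6, 0.8, 2.0, 2.4, 2.6, 2.7, 2.8, 3.1, 3.5, 4.0, 4.3, 4.6, 4.7, 5.7, 6.2, 6.3, 6.4, 6.7, 6.9, 7.2, 7.3.
Count below 2.0: L = 3; count equal: E = 1; n = 22.
Percentile rank = 100·(3 + 0.5·1)/22 = 100·3.5/22 = 15.91.

15.9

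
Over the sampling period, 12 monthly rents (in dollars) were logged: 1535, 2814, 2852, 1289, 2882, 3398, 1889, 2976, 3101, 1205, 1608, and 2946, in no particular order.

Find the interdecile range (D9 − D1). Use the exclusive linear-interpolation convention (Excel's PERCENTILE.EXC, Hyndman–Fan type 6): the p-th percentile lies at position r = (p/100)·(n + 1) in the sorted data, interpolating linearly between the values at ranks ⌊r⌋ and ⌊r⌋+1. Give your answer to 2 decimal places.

Sorted: 1205, 1289, 1535, 1608, 1889, 2814, 2852, 2882, 2946, 2976, 3101, 3398.
n = 12.
P10: r = 1.3; ranks 1–2 are 1205, 1289; interpolating gives 1230.2.
P90: r = 11.7; ranks 11–12 are 3101, 3398; interpolating gives 3308.9.
Difference: 3308.9 − 1230.2 = 2078.7.

2078.70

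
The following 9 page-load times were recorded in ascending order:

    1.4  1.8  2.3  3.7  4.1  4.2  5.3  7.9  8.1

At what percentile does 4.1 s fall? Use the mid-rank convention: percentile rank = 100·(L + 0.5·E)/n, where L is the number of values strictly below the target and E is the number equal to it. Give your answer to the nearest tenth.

50.0

Count below 4.1: L = 4; count equal: E = 1; n = 9.
Percentile rank = 100·(4 + 0.5·1)/9 = 100·4.5/9 = 50.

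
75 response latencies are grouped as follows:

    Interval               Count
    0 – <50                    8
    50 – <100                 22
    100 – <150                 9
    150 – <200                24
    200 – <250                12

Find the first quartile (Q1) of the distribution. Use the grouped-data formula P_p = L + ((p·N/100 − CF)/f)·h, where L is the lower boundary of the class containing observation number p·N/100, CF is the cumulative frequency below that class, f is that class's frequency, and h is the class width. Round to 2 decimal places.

N = 75; target position k = 25/100 · 75 = 18.75.
Cumulative frequencies: 8, 30, 39, 63, 75.
Observation 18.75 falls in the class 50 – <100.
L = 50, CF = 8, f = 22, h = 50.
P25 = 50 + ((18.75 − 8)/22)·50 = 50 + 24.4318 = 74.4318.

74.43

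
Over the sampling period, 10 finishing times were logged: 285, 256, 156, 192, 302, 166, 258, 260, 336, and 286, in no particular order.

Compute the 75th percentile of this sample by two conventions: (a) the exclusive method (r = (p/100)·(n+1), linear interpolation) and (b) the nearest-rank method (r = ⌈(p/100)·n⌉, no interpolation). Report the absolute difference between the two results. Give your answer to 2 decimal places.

Sorted: 156, 166, 192, 256, 258, 260, 285, 286, 302, 336.
n = 10.
(a) r = 8.25; between ranks 8 (286) and 9 (302): 290.
(b) the nearest-rank method: rank 8 → 286.
|290 − 286| = 4.

4.00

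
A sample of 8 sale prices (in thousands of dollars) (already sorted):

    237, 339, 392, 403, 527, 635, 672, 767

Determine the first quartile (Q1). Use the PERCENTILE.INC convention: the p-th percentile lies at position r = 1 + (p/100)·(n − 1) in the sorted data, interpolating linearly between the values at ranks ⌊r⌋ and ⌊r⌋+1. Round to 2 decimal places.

n = 8.
r = 1 + (25/100)·(8 − 1) = 1 + 1.75 = 2.75.
Rank 2 is 339 and rank 3 is 392.
Interpolate: 339 + 0.75·(392 − 339) = 339 + 0.75·53 = 378.75.

378.75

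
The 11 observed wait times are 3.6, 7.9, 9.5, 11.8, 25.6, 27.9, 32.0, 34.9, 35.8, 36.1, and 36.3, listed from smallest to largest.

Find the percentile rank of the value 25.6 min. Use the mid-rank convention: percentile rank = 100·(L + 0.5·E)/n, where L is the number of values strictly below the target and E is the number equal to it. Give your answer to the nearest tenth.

40.9

Count below 25.6: L = 4; count equal: E = 1; n = 11.
Percentile rank = 100·(4 + 0.5·1)/11 = 100·4.5/11 = 40.91.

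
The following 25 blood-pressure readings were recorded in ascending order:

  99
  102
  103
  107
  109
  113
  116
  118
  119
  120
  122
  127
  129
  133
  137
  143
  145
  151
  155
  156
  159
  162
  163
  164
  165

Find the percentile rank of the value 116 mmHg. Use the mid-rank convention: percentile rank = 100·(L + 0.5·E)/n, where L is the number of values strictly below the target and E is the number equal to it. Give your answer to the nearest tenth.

Count below 116: L = 6; count equal: E = 1; n = 25.
Percentile rank = 100·(6 + 0.5·1)/25 = 100·6.5/25 = 26.

26.0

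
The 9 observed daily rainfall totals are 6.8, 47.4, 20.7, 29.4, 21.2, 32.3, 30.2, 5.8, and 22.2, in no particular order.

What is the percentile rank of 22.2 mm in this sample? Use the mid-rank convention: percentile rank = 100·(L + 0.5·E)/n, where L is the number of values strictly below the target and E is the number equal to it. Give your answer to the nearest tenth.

Sorted: 5.8, 6.8, 20.7, 21.2, 22.2, 29.4, 30.2, 32.3, 47.4.
Count below 22.2: L = 4; count equal: E = 1; n = 9.
Percentile rank = 100·(4 + 0.5·1)/9 = 100·4.5/9 = 50.

50.0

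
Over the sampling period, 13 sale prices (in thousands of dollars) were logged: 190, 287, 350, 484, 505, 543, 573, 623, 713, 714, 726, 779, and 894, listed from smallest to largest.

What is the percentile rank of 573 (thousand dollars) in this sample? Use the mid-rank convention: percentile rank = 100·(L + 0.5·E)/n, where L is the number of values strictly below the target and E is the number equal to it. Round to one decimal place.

50.0

Count below 573: L = 6; count equal: E = 1; n = 13.
Percentile rank = 100·(6 + 0.5·1)/13 = 100·6.5/13 = 50.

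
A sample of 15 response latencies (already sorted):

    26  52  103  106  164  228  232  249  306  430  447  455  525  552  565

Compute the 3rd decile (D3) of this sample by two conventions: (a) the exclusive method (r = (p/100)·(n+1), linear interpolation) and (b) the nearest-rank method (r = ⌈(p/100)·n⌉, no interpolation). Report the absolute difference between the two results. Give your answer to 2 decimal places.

n = 15.
(a) r = 4.8; between ranks 4 (106) and 5 (164): 152.4.
(b) the nearest-rank method: rank 5 → 164.
|152.4 − 164| = 11.6.

11.60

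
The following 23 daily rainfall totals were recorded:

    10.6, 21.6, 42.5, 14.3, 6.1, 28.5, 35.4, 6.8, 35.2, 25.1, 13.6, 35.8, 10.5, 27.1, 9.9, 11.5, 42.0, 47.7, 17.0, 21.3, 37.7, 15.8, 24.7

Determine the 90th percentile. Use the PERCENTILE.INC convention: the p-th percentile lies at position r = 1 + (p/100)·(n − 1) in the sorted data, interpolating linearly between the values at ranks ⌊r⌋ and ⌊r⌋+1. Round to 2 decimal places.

41.14

Sorted: 6.1, 6.8, 9.9, 10.5, 10.6, 11.5, 13.6, 14.3, 15.8, 17.0, 21.3, 21.6, 24.7, 25.1, 27.1, 28.5, 35.2, 35.4, 35.8, 37.7, 42.0, 42.5, 47.7.
n = 23.
r = 1 + (90/100)·(23 − 1) = 1 + 19.8 = 20.8.
Rank 20 is 37.7 and rank 21 is 42.0.
Interpolate: 37.7 + 0.8·(42.0 − 37.7) = 37.7 + 0.8·4.3 = 41.14.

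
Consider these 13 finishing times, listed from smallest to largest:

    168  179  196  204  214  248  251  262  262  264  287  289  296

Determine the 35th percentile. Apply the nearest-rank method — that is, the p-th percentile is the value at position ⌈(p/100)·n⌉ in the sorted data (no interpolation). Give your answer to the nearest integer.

n = 13.
Position = ⌈35/100 · 13⌉ = ⌈4.55⌉ = 5.
The value at rank 5 is 214.

214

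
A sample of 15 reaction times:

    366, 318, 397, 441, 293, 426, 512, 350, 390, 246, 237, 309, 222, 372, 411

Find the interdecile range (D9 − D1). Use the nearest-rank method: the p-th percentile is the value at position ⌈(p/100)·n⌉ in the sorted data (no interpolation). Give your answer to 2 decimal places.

204.00

Sorted: 222, 237, 246, 293, 309, 318, 350, 366, 372, 390, 397, 411, 426, 441, 512.
n = 15.
P10: rank ⌈10/100·15⌉ = 2 → 237.
P90: rank ⌈90/100·15⌉ = 14 → 441.
Difference: 441 − 237 = 204.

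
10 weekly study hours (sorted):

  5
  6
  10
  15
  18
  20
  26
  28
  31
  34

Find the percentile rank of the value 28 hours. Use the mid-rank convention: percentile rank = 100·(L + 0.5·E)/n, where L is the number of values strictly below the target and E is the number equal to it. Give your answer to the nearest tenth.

75.0

Count below 28: L = 7; count equal: E = 1; n = 10.
Percentile rank = 100·(7 + 0.5·1)/10 = 100·7.5/10 = 75.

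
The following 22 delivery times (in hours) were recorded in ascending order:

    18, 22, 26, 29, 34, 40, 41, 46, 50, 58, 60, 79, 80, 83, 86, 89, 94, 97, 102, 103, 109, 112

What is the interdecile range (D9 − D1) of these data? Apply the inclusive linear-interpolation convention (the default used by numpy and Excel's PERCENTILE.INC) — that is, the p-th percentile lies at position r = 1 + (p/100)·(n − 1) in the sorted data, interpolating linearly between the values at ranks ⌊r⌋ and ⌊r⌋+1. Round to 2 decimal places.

76.60

n = 22.
P10: r = 3.1; ranks 3–4 are 26, 29; interpolating gives 26.3.
P90: r = 19.9; ranks 19–20 are 102, 103; interpolating gives 102.9.
Difference: 102.9 − 26.3 = 76.6.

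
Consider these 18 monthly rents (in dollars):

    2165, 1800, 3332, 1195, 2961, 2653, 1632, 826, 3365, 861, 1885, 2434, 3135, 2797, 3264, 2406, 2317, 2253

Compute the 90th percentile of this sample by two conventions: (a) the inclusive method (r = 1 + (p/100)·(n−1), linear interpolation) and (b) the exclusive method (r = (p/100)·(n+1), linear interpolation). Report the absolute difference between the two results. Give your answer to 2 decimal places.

50.90

Sorted: 826, 861, 1195, 1632, 1800, 1885, 2165, 2253, 2317, 2406, 2434, 2653, 2797, 2961, 3135, 3264, 3332, 3365.
n = 18.
(a) r = 16.3; between ranks 16 (3264) and 17 (3332): 3284.4.
(b) r = 17.1; between ranks 17 (3332) and 18 (3365): 3335.3.
|3284.4 − 3335.3| = 50.9.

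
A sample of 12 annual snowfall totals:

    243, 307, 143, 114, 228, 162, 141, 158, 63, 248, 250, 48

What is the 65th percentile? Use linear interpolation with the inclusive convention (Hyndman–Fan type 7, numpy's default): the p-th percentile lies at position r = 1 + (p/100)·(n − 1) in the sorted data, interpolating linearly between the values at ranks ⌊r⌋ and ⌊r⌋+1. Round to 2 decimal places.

Sorted: 48, 63, 114, 141, 143, 158, 162, 228, 243, 248, 250, 307.
n = 12.
r = 1 + (65/100)·(12 − 1) = 1 + 7.15 = 8.15.
Rank 8 is 228 and rank 9 is 243.
Interpolate: 228 + 0.15·(243 − 228) = 228 + 0.15·15 = 230.25.

230.25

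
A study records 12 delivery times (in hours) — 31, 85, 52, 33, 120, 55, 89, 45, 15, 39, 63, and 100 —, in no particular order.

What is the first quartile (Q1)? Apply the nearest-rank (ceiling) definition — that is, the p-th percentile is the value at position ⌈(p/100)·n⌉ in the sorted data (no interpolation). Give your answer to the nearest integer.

Sorted: 15, 31, 33, 39, 45, 52, 55, 63, 85, 89, 100, 120.
n = 12.
Position = ⌈25/100 · 12⌉ = ⌈3⌉ = 3.
The value at rank 3 is 33.

33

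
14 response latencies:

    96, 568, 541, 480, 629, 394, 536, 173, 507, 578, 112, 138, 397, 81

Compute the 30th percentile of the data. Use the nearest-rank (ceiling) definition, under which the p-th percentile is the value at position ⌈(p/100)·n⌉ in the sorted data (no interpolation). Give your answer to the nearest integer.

Sorted: 81, 96, 112, 138, 173, 394, 397, 480, 507, 536, 541, 568, 578, 629.
n = 14.
Position = ⌈30/100 · 14⌉ = ⌈4.2⌉ = 5.
The value at rank 5 is 173.

173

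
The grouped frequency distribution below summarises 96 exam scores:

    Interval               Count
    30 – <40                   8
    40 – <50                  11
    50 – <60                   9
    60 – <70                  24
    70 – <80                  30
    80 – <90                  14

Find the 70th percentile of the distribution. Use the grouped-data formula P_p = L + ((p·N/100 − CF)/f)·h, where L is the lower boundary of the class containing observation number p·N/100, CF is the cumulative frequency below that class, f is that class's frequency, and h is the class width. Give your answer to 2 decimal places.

N = 96; target position k = 70/100 · 96 = 67.2.
Cumulative frequencies: 8, 19, 28, 52, 82, 96.
Observation 67.2 falls in the class 70 – <80.
L = 70, CF = 52, f = 30, h = 10.
P70 = 70 + ((67.2 − 52)/30)·10 = 70 + 5.06667 = 75.0667.

75.07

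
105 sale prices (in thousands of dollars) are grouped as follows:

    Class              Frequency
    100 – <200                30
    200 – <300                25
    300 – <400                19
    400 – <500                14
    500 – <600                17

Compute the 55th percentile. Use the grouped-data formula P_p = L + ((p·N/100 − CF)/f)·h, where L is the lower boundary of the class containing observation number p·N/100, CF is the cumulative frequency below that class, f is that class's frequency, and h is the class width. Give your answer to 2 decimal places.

314.47

N = 105; target position k = 55/100 · 105 = 57.75.
Cumulative frequencies: 30, 55, 74, 88, 105.
Observation 57.75 falls in the class 300 – <400.
L = 300, CF = 55, f = 19, h = 100.
P55 = 300 + ((57.75 − 55)/19)·100 = 300 + 14.4737 = 314.474.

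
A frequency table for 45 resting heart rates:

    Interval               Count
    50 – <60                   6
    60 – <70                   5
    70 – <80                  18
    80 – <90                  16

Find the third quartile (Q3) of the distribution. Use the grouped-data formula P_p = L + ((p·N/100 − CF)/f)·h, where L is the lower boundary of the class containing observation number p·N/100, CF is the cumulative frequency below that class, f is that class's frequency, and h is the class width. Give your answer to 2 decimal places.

82.97

N = 45; target position k = 75/100 · 45 = 33.75.
Cumulative frequencies: 6, 11, 29, 45.
Observation 33.75 falls in the class 80 – <90.
L = 80, CF = 29, f = 16, h = 10.
P75 = 80 + ((33.75 − 29)/16)·10 = 80 + 2.96875 = 82.9688.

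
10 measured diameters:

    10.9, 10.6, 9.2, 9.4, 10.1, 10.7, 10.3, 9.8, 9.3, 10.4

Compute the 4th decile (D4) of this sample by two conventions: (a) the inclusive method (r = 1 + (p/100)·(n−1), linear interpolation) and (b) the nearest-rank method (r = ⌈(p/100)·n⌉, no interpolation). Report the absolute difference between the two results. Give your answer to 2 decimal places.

Sorted: 9.2, 9.3, 9.4, 9.8, 10.1, 10.3, 10.4, 10.6, 10.7, 10.9.
n = 10.
(a) r = 4.6; between ranks 4 (9.8) and 5 (10.1): 9.98.
(b) the nearest-rank method: rank 4 → 9.8.
|9.98 − 9.8| = 0.18.

0.18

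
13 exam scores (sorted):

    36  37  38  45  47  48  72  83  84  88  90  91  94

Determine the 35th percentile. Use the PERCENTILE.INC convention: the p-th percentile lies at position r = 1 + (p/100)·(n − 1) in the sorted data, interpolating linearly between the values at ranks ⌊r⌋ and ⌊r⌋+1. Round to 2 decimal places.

n = 13.
r = 1 + (35/100)·(13 − 1) = 1 + 4.2 = 5.2.
Rank 5 is 47 and rank 6 is 48.
Interpolate: 47 + 0.2·(48 − 47) = 47 + 0.2·1 = 47.2.

47.20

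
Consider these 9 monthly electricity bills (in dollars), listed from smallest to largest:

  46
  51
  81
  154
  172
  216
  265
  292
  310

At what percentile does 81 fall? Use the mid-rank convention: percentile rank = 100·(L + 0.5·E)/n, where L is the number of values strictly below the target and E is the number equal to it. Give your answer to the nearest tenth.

27.8

Count below 81: L = 2; count equal: E = 1; n = 9.
Percentile rank = 100·(2 + 0.5·1)/9 = 100·2.5/9 = 27.78.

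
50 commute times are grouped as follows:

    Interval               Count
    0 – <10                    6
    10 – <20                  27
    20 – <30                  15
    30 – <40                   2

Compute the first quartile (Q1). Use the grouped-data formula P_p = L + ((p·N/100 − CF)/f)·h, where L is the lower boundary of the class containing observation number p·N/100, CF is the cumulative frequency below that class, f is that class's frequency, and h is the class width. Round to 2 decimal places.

12.41

N = 50; target position k = 25/100 · 50 = 12.5.
Cumulative frequencies: 6, 33, 48, 50.
Observation 12.5 falls in the class 10 – <20.
L = 10, CF = 6, f = 27, h = 10.
P25 = 10 + ((12.5 − 6)/27)·10 = 10 + 2.40741 = 12.4074.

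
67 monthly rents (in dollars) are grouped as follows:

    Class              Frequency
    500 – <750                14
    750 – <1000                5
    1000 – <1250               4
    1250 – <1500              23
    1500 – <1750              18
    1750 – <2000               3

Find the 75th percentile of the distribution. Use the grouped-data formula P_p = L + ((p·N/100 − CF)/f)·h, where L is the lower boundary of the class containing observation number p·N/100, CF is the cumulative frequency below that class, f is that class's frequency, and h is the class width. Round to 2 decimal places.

1559.03

N = 67; target position k = 75/100 · 67 = 50.25.
Cumulative frequencies: 14, 19, 23, 46, 64, 67.
Observation 50.25 falls in the class 1500 – <1750.
L = 1500, CF = 46, f = 18, h = 250.
P75 = 1500 + ((50.25 − 46)/18)·250 = 1500 + 59.0278 = 1559.03.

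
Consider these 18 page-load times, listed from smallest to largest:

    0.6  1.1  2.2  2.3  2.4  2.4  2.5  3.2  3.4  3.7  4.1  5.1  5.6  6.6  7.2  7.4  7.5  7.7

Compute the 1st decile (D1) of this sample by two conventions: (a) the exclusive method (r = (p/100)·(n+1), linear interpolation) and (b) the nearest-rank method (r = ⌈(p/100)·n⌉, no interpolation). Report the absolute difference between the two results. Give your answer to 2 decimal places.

n = 18.
(a) r = 1.9; between ranks 1 (0.6) and 2 (1.1): 1.05.
(b) the nearest-rank method: rank 2 → 1.1.
|1.05 − 1.1| = 0.05.

0.05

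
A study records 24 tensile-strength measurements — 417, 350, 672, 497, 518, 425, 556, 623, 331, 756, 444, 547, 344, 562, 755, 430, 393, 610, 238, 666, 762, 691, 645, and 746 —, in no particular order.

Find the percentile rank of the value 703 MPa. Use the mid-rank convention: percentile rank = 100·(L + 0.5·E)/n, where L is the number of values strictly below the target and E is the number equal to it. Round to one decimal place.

83.3

Sorted: 238, 331, 344, 350, 393, 417, 425, 430, 444, 497, 518, 547, 556, 562, 610, 623, 645, 666, 672, 691, 746, 755, 756, 762.
Count below 703: L = 20; count equal: E = 0; n = 24.
Percentile rank = 100·(20 + 0.5·0)/24 = 100·20/24 = 83.33.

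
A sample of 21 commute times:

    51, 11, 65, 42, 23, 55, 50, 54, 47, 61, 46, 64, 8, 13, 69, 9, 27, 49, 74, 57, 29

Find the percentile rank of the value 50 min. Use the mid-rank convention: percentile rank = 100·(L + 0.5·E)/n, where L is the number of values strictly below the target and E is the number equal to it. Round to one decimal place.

54.8

Sorted: 8, 9, 11, 13, 23, 27, 29, 42, 46, 47, 49, 50, 51, 54, 55, 57, 61, 64, 65, 69, 74.
Count below 50: L = 11; count equal: E = 1; n = 21.
Percentile rank = 100·(11 + 0.5·1)/21 = 100·11.5/21 = 54.76.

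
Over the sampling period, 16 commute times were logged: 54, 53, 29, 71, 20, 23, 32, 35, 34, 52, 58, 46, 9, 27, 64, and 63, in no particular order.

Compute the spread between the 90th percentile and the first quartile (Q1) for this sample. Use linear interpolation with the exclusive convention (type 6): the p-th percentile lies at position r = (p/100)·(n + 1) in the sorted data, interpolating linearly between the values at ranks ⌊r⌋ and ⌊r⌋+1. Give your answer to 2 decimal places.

Sorted: 9, 20, 23, 27, 29, 32, 34, 35, 46, 52, 53, 54, 58, 63, 64, 71.
n = 16.
P25: r = 4.25; ranks 4–5 are 27, 29; interpolating gives 27.5.
P90: r = 15.3; ranks 15–16 are 64, 71; interpolating gives 66.1.
Difference: 66.1 − 27.5 = 38.6.

38.60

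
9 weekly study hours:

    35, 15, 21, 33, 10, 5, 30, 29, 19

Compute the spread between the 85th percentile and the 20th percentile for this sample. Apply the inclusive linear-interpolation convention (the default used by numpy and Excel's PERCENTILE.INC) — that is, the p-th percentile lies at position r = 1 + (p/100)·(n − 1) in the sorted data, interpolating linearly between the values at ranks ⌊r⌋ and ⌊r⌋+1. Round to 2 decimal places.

19.40

Sorted: 5, 10, 15, 19, 21, 29, 30, 33, 35.
n = 9.
P20: r = 2.6; ranks 2–3 are 10, 15; interpolating gives 13.
P85: r = 7.8; ranks 7–8 are 30, 33; interpolating gives 32.4.
Difference: 32.4 − 13 = 19.4.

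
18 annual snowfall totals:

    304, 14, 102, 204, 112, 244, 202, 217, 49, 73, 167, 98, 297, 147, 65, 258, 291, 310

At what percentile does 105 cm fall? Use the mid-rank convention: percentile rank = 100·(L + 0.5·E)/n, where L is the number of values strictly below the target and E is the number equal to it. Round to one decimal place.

33.3

Sorted: 14, 49, 65, 73, 98, 102, 112, 147, 167, 202, 204, 217, 244, 258, 291, 297, 304, 310.
Count below 105: L = 6; count equal: E = 0; n = 18.
Percentile rank = 100·(6 + 0.5·0)/18 = 100·6/18 = 33.33.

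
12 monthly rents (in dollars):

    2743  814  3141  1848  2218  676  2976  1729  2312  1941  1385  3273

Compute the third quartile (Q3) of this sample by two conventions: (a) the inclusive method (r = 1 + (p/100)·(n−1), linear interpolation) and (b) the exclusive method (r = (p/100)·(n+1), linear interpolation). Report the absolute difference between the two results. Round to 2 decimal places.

Sorted: 676, 814, 1385, 1729, 1848, 1941, 2218, 2312, 2743, 2976, 3141, 3273.
n = 12.
(a) r = 9.25; between ranks 9 (2743) and 10 (2976): 2801.25.
(b) r = 9.75; between ranks 9 (2743) and 10 (2976): 2917.75.
|2801.25 − 2917.75| = 116.5.

116.50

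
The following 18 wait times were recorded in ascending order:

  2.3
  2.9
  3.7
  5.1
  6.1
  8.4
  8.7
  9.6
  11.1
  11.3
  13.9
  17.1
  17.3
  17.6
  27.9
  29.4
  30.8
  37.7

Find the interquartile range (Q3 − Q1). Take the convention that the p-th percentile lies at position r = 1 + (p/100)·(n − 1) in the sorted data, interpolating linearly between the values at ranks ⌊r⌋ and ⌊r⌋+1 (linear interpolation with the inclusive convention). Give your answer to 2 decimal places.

n = 18.
P25: r = 5.25; ranks 5–6 are 6.1, 8.4; interpolating gives 6.675.
P75: r = 13.75; ranks 13–14 are 17.3, 17.6; interpolating gives 17.525.
Difference: 17.525 − 6.675 = 10.85.

10.85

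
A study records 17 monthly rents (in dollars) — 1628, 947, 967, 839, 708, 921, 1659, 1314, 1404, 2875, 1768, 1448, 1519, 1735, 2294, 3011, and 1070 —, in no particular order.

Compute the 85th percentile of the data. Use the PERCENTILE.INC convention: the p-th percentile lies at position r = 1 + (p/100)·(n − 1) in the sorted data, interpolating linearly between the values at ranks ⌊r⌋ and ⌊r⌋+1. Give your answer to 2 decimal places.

Sorted: 708, 839, 921, 947, 967, 1070, 1314, 1404, 1448, 1519, 1628, 1659, 1735, 1768, 2294, 2875, 3011.
n = 17.
r = 1 + (85/100)·(17 − 1) = 1 + 13.6 = 14.6.
Rank 14 is 1768 and rank 15 is 2294.
Interpolate: 1768 + 0.6·(2294 − 1768) = 1768 + 0.6·526 = 2083.6.

2083.60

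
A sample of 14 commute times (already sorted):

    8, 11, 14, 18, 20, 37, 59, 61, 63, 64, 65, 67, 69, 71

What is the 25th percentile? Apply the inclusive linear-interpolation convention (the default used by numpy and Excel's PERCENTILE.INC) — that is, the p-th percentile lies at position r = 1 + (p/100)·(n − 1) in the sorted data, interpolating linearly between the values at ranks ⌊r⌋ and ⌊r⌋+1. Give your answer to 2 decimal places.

18.50

n = 14.
r = 1 + (25/100)·(14 − 1) = 1 + 3.25 = 4.25.
Rank 4 is 18 and rank 5 is 20.
Interpolate: 18 + 0.25·(20 − 18) = 18 + 0.25·2 = 18.5.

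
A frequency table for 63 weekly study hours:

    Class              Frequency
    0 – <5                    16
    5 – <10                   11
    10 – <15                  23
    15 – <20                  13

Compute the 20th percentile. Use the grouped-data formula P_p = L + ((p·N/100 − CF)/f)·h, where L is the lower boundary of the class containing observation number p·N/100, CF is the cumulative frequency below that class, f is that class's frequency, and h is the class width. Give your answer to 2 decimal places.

N = 63; target position k = 20/100 · 63 = 12.6.
Cumulative frequencies: 16, 27, 50, 63.
Observation 12.6 falls in the class 0 – <5.
L = 0, CF = 0, f = 16, h = 5.
P20 = 0 + ((12.6 − 0)/16)·5 = 0 + 3.9375 = 3.9375.

3.94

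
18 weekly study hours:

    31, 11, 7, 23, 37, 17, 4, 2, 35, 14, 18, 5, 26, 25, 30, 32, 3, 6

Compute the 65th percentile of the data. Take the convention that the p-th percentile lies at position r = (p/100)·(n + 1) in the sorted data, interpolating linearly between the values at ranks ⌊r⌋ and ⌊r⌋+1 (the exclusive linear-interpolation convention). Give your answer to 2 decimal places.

25.35

Sorted: 2, 3, 4, 5, 6, 7, 11, 14, 17, 18, 23, 25, 26, 30, 31, 32, 35, 37.
n = 18.
r = (65/100)·(18 + 1) = 12.35.
Rank 12 is 25 and rank 13 is 26.
Interpolate: 25 + 0.35·(26 − 25) = 25 + 0.35·1 = 25.35.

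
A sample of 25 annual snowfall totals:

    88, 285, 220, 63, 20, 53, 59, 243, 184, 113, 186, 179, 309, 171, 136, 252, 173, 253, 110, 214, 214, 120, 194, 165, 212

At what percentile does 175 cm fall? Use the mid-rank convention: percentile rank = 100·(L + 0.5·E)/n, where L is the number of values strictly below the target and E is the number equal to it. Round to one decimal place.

48.0

Sorted: 20, 53, 59, 63, 88, 110, 113, 120, 136, 165, 171, 173, 179, 184, 186, 194, 212, 214, 214, 220, 243, 252, 253, 285, 309.
Count below 175: L = 12; count equal: E = 0; n = 25.
Percentile rank = 100·(12 + 0.5·0)/25 = 100·12/25 = 48.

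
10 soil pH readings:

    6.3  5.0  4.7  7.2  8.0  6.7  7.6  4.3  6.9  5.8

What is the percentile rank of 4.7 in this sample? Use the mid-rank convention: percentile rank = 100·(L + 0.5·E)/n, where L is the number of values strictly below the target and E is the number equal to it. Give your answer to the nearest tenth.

Sorted: 4.3, 4.7, 5.0, 5.8, 6.3, 6.7, 6.9, 7.2, 7.6, 8.0.
Count below 4.7: L = 1; count equal: E = 1; n = 10.
Percentile rank = 100·(1 + 0.5·1)/10 = 100·1.5/10 = 15.

15.0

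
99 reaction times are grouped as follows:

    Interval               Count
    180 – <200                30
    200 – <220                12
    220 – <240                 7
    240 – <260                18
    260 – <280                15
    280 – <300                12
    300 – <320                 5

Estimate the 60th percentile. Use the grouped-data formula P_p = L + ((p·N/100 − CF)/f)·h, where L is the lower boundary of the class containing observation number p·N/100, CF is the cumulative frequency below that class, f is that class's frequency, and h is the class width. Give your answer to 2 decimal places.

N = 99; target position k = 60/100 · 99 = 59.4.
Cumulative frequencies: 30, 42, 49, 67, 82, 94, 99.
Observation 59.4 falls in the class 240 – <260.
L = 240, CF = 49, f = 18, h = 20.
P60 = 240 + ((59.4 − 49)/18)·20 = 240 + 11.5556 = 251.556.

251.56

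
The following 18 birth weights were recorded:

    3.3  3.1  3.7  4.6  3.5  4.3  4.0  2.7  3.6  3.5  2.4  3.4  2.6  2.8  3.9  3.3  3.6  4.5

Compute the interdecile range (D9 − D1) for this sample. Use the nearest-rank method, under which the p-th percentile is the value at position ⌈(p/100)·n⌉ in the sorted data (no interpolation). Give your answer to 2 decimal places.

Sorted: 2.4, 2.6, 2.7, 2.8, 3.1, 3.3, 3.3, 3.4, 3.5, 3.5, 3.6, 3.6, 3.7, 3.9, 4.0, 4.3, 4.5, 4.6.
n = 18.
P10: rank ⌈10/100·18⌉ = 2 → 2.6.
P90: rank ⌈90/100·18⌉ = 17 → 4.5.
Difference: 4.5 − 2.6 = 1.9.

1.90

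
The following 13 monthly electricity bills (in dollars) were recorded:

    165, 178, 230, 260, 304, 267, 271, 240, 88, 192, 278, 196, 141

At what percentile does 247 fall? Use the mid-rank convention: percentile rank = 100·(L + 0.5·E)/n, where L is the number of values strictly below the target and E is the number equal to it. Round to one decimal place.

Sorted: 88, 141, 165, 178, 192, 196, 230, 240, 260, 267, 271, 278, 304.
Count below 247: L = 8; count equal: E = 0; n = 13.
Percentile rank = 100·(8 + 0.5·0)/13 = 100·8/13 = 61.54.

61.5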